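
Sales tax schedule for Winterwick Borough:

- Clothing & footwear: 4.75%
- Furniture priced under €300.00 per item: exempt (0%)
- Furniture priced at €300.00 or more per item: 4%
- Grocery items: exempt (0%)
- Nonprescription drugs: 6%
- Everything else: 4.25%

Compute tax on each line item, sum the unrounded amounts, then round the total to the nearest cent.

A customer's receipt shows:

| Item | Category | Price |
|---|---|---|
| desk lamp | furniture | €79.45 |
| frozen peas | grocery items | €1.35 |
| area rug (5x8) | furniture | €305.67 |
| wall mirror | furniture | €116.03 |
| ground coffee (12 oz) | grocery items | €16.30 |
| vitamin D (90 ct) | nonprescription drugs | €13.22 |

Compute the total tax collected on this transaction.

€13.02

Desk lamp €79.45: furniture, under €300.00 → 0% → €0.00
Frozen peas €1.35: grocery items → 0% → €0.00
Area rug (5x8) €305.67: furniture, €300.00 or more → 4% → €12.2268
Wall mirror €116.03: furniture, under €300.00 → 0% → €0.00
Ground coffee (12 oz) €16.30: grocery items → 0% → €0.00
Vitamin D (90 ct) €13.22: nonprescription drugs → 6% → €0.7932
Unrounded tax sum = €13.02 → €13.02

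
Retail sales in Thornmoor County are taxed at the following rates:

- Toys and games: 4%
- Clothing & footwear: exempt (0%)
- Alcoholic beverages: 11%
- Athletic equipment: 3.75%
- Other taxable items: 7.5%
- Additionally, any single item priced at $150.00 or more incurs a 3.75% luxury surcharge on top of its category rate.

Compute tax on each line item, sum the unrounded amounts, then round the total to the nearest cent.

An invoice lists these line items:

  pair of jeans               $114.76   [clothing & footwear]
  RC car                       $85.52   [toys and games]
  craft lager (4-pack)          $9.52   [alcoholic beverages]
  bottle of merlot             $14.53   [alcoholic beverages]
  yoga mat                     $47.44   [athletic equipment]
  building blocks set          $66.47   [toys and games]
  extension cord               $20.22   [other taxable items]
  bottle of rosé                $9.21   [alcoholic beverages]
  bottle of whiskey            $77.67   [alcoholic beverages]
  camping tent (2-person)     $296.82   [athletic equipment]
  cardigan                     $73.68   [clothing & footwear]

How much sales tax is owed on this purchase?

Pair of jeans $114.76: clothing & footwear → 0% → $0.00
RC car $85.52: toys and games → 4% → $3.4208
Craft lager (4-pack) $9.52: alcoholic beverages → 11% → $1.0472
Bottle of merlot $14.53: alcoholic beverages → 11% → $1.5983
Yoga mat $47.44: athletic equipment → 3.75% → $1.779
Building blocks set $66.47: toys and games → 4% → $2.6588
Extension cord $20.22: other taxable items → 7.5% → $1.5165
Bottle of rosé $9.21: alcoholic beverages → 11% → $1.0131
Bottle of whiskey $77.67: alcoholic beverages → 11% → $8.5437
Camping tent (2-person) $296.82: athletic equipment → 3.75% + 3.75% surcharge = 7.5% → $22.2615
Cardigan $73.68: clothing & footwear → 0% → $0.00
Unrounded tax sum = $43.8389 → $43.84

$43.84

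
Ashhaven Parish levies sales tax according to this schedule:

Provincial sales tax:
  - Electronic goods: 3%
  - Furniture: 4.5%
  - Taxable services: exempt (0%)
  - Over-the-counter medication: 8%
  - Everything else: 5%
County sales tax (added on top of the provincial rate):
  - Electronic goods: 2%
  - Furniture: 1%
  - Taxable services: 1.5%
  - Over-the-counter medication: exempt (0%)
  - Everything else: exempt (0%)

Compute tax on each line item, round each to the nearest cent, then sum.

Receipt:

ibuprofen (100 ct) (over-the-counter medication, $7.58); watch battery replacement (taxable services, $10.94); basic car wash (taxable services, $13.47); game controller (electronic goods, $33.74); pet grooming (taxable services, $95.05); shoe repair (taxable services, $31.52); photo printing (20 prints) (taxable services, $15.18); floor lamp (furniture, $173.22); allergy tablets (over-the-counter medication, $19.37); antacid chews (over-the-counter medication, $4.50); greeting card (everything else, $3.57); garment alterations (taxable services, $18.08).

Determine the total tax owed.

$16.68

Ibuprofen (100 ct) $7.58: over-the-counter medication → 8% + 0% county = 8% → $0.61
Watch battery replacement $10.94: taxable services → 0% + 1.5% county = 1.5% → $0.16
Basic car wash $13.47: taxable services → 0% + 1.5% county = 1.5% → $0.20
Game controller $33.74: electronic goods → 3% + 2% county = 5% → $1.69
Pet grooming $95.05: taxable services → 0% + 1.5% county = 1.5% → $1.43
Shoe repair $31.52: taxable services → 0% + 1.5% county = 1.5% → $0.47
Photo printing (20 prints) $15.18: taxable services → 0% + 1.5% county = 1.5% → $0.23
Floor lamp $173.22: furniture → 4.5% + 1% county = 5.5% → $9.53
Allergy tablets $19.37: over-the-counter medication → 8% + 0% county = 8% → $1.55
Antacid chews $4.50: over-the-counter medication → 8% + 0% county = 8% → $0.36
Greeting card $3.57: everything else → 5% + 0% county = 5% → $0.18
Garment alterations $18.08: taxable services → 0% + 1.5% county = 1.5% → $0.27
Total tax = $0.61 + $0.16 + $0.20 + $1.69 + $1.43 + $0.47 + $0.23 + $9.53 + $1.55 + $0.36 + $0.18 + $0.27 = $16.68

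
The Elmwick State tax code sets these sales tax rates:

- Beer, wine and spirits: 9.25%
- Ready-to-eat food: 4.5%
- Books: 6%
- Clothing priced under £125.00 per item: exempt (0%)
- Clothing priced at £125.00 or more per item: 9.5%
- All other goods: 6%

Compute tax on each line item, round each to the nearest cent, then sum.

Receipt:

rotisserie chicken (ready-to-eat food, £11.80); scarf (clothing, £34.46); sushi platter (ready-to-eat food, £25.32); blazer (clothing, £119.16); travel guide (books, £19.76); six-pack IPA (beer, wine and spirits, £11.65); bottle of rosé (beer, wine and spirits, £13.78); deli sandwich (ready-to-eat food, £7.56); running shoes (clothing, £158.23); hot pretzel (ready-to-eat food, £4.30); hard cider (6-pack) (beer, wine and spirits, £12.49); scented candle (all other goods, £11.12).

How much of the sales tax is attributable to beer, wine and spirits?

Six-pack IPA £11.65: beer, wine and spirits → 9.25% → £1.08
Bottle of rosé £13.78: beer, wine and spirits → 9.25% → £1.27
Hard cider (6-pack) £12.49: beer, wine and spirits → 9.25% → £1.16
Tax on beer, wine and spirits = £1.08 + £1.27 + £1.16 = £3.51

£3.51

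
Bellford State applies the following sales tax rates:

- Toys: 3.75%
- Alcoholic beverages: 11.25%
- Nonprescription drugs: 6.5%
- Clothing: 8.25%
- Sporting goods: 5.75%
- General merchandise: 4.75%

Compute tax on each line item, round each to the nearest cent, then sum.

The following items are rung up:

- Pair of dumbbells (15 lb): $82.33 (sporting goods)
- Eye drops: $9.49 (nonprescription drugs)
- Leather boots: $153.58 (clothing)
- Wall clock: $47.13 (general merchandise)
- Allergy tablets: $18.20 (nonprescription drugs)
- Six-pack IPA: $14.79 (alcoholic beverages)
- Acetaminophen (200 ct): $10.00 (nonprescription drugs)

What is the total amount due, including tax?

$359.27

Pair of dumbbells (15 lb) $82.33: sporting goods → 5.75% → $4.73
Eye drops $9.49: nonprescription drugs → 6.5% → $0.62
Leather boots $153.58: clothing → 8.25% → $12.67
Wall clock $47.13: general merchandise → 4.75% → $2.24
Allergy tablets $18.20: nonprescription drugs → 6.5% → $1.18
Six-pack IPA $14.79: alcoholic beverages → 11.25% → $1.66
Acetaminophen (200 ct) $10.00: nonprescription drugs → 6.5% → $0.65
Subtotal = $335.52; tax = $23.75; total due = $359.27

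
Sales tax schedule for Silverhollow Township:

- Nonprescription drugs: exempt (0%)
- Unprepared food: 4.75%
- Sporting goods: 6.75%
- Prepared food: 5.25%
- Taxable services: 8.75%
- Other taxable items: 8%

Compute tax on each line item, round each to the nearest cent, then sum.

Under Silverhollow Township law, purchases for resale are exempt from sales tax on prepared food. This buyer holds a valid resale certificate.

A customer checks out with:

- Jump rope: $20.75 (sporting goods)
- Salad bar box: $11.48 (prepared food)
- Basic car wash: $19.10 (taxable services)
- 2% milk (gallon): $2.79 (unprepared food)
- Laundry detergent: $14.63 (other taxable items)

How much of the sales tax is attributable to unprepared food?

2% milk (gallon) $2.79: unprepared food → 4.75% → $0.13
Tax on unprepared food = $0.13

$0.13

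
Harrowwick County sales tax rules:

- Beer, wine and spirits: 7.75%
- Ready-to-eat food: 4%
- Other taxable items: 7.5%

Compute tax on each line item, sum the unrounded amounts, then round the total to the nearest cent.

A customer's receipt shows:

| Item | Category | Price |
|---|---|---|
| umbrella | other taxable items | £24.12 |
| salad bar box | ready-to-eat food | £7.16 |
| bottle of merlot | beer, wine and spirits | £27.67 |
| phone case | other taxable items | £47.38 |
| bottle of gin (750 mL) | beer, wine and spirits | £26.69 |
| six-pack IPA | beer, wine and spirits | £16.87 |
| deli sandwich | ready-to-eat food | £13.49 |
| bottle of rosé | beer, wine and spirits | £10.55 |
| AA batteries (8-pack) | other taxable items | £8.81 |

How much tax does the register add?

Umbrella £24.12: other taxable items → 7.5% → £1.809
Salad bar box £7.16: ready-to-eat food → 4% → £0.2864
Bottle of merlot £27.67: beer, wine and spirits → 7.75% → £2.144425
Phone case £47.38: other taxable items → 7.5% → £3.5535
Bottle of gin (750 mL) £26.69: beer, wine and spirits → 7.75% → £2.068475
Six-pack IPA £16.87: beer, wine and spirits → 7.75% → £1.307425
Deli sandwich £13.49: ready-to-eat food → 4% → £0.5396
Bottle of rosé £10.55: beer, wine and spirits → 7.75% → £0.817625
AA batteries (8-pack) £8.81: other taxable items → 7.5% → £0.66075
Unrounded tax sum = £13.1872 → £13.19

£13.19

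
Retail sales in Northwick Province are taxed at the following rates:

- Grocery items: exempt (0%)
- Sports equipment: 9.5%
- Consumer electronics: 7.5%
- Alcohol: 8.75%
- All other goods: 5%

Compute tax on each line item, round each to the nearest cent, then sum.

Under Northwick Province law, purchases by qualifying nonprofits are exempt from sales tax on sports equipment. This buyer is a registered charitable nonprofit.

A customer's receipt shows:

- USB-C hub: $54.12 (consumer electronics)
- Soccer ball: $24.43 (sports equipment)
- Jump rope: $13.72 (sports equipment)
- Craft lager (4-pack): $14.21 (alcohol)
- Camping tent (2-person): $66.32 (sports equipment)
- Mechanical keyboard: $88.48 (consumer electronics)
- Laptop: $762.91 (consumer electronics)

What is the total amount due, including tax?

$1093.35

USB-C hub $54.12: consumer electronics → 7.5% → $4.06
Soccer ball $24.43: sports equipment, buyer-exempt → 0% → $0.00
Jump rope $13.72: sports equipment, buyer-exempt → 0% → $0.00
Craft lager (4-pack) $14.21: alcohol → 8.75% → $1.24
Camping tent (2-person) $66.32: sports equipment, buyer-exempt → 0% → $0.00
Mechanical keyboard $88.48: consumer electronics → 7.5% → $6.64
Laptop $762.91: consumer electronics → 7.5% → $57.22
Subtotal = $1024.19; tax = $69.16; total due = $1093.35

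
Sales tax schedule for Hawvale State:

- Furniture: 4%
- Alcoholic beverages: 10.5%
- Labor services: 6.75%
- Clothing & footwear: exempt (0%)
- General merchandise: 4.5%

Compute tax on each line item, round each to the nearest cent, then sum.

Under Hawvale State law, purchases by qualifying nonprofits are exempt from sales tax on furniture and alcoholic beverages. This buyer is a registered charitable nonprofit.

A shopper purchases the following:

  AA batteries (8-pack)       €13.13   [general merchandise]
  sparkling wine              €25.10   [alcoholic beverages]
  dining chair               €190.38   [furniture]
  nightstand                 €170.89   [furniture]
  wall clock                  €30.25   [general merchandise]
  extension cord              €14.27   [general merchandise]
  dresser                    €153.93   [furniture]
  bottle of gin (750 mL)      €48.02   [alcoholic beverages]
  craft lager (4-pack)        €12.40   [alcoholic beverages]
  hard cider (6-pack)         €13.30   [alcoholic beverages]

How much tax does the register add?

€2.59

AA batteries (8-pack) €13.13: general merchandise → 4.5% → €0.59
Sparkling wine €25.10: alcoholic beverages, buyer-exempt → 0% → €0.00
Dining chair €190.38: furniture, buyer-exempt → 0% → €0.00
Nightstand €170.89: furniture, buyer-exempt → 0% → €0.00
Wall clock €30.25: general merchandise → 4.5% → €1.36
Extension cord €14.27: general merchandise → 4.5% → €0.64
Dresser €153.93: furniture, buyer-exempt → 0% → €0.00
Bottle of gin (750 mL) €48.02: alcoholic beverages, buyer-exempt → 0% → €0.00
Craft lager (4-pack) €12.40: alcoholic beverages, buyer-exempt → 0% → €0.00
Hard cider (6-pack) €13.30: alcoholic beverages, buyer-exempt → 0% → €0.00
Total tax = €0.59 + €1.36 + €0.64 = €2.59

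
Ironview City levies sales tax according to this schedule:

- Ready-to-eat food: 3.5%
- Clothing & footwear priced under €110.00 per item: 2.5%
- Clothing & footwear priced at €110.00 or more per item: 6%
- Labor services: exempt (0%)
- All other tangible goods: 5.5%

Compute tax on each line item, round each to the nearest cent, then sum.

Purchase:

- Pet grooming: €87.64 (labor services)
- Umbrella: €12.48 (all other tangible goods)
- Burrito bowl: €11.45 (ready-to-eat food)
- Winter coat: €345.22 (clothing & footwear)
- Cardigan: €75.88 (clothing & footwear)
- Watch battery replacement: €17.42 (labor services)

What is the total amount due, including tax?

Pet grooming €87.64: labor services → 0% → €0.00
Umbrella €12.48: all other tangible goods → 5.5% → €0.69
Burrito bowl €11.45: ready-to-eat food → 3.5% → €0.40
Winter coat €345.22: clothing & footwear, €110.00 or more → 6% → €20.71
Cardigan €75.88: clothing & footwear, under €110.00 → 2.5% → €1.90
Watch battery replacement €17.42: labor services → 0% → €0.00
Subtotal = €550.09; tax = €23.70; total due = €573.79

€573.79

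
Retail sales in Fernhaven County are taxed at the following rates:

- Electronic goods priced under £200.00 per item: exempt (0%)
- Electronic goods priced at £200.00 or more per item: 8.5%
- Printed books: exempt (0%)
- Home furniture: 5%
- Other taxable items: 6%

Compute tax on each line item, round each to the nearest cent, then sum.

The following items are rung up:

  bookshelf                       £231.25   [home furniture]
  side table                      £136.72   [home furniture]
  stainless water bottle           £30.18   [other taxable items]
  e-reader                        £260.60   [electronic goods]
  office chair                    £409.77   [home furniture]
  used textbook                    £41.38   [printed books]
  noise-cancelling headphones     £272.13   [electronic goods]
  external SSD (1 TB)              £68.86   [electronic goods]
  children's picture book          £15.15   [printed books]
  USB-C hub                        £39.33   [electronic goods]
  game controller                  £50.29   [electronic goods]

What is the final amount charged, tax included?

£1641.64

Bookshelf £231.25: home furniture → 5% → £11.56
Side table £136.72: home furniture → 5% → £6.84
Stainless water bottle £30.18: other taxable items → 6% → £1.81
E-reader £260.60: electronic goods, £200.00 or more → 8.5% → £22.15
Office chair £409.77: home furniture → 5% → £20.49
Used textbook £41.38: printed books → 0% → £0.00
Noise-cancelling headphones £272.13: electronic goods, £200.00 or more → 8.5% → £23.13
External SSD (1 TB) £68.86: electronic goods, under £200.00 → 0% → £0.00
Children's picture book £15.15: printed books → 0% → £0.00
USB-C hub £39.33: electronic goods, under £200.00 → 0% → £0.00
Game controller £50.29: electronic goods, under £200.00 → 0% → £0.00
Subtotal = £1555.66; tax = £85.98; total due = £1641.64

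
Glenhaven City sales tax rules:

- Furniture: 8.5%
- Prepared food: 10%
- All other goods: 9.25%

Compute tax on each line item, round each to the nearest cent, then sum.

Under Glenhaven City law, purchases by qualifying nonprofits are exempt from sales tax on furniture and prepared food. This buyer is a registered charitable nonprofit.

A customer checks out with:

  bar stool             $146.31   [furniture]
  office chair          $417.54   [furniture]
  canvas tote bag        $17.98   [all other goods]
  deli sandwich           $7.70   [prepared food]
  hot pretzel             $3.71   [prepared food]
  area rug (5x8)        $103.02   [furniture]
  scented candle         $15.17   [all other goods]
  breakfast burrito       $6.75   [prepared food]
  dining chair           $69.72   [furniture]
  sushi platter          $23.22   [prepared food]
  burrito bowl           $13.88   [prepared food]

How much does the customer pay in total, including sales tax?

$828.06

Bar stool $146.31: furniture, buyer-exempt → 0% → $0.00
Office chair $417.54: furniture, buyer-exempt → 0% → $0.00
Canvas tote bag $17.98: all other goods → 9.25% → $1.66
Deli sandwich $7.70: prepared food, buyer-exempt → 0% → $0.00
Hot pretzel $3.71: prepared food, buyer-exempt → 0% → $0.00
Area rug (5x8) $103.02: furniture, buyer-exempt → 0% → $0.00
Scented candle $15.17: all other goods → 9.25% → $1.40
Breakfast burrito $6.75: prepared food, buyer-exempt → 0% → $0.00
Dining chair $69.72: furniture, buyer-exempt → 0% → $0.00
Sushi platter $23.22: prepared food, buyer-exempt → 0% → $0.00
Burrito bowl $13.88: prepared food, buyer-exempt → 0% → $0.00
Subtotal = $825.00; tax = $3.06; total due = $828.06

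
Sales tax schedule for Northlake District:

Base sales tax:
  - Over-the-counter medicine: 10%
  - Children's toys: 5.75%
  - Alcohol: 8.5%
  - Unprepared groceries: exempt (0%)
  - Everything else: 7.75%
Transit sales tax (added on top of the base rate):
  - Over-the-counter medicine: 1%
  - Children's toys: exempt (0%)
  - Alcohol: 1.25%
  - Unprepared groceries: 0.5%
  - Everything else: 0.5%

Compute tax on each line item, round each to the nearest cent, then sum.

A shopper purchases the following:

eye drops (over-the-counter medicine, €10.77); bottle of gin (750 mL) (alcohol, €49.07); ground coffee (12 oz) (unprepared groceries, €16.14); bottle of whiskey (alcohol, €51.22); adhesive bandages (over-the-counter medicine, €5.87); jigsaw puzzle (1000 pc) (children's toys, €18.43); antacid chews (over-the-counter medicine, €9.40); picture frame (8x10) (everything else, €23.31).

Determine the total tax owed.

Eye drops €10.77: over-the-counter medicine → 10% + 1% transit = 11% → €1.18
Bottle of gin (750 mL) €49.07: alcohol → 8.5% + 1.25% transit = 9.75% → €4.78
Ground coffee (12 oz) €16.14: unprepared groceries → 0% + 0.5% transit = 0.5% → €0.08
Bottle of whiskey €51.22: alcohol → 8.5% + 1.25% transit = 9.75% → €4.99
Adhesive bandages €5.87: over-the-counter medicine → 10% + 1% transit = 11% → €0.65
Jigsaw puzzle (1000 pc) €18.43: children's toys → 5.75% + 0% transit = 5.75% → €1.06
Antacid chews €9.40: over-the-counter medicine → 10% + 1% transit = 11% → €1.03
Picture frame (8x10) €23.31: everything else → 7.75% + 0.5% transit = 8.25% → €1.92
Total tax = €1.18 + €4.78 + €0.08 + €4.99 + €0.65 + €1.06 + €1.03 + €1.92 = €15.69

€15.69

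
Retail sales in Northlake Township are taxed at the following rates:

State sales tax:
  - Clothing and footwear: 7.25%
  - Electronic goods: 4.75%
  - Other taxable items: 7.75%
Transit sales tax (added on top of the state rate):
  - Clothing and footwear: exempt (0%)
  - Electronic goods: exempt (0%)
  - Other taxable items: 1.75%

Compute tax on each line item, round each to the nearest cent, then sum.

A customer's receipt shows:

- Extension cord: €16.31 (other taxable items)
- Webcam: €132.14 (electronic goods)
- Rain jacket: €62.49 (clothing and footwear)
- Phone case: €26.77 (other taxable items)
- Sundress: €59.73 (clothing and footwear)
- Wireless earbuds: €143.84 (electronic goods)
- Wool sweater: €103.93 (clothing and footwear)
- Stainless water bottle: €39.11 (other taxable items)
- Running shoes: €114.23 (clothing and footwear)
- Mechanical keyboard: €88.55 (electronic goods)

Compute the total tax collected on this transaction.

€49.80

Extension cord €16.31: other taxable items → 7.75% + 1.75% transit = 9.5% → €1.55
Webcam €132.14: electronic goods → 4.75% + 0% transit = 4.75% → €6.28
Rain jacket €62.49: clothing and footwear → 7.25% + 0% transit = 7.25% → €4.53
Phone case €26.77: other taxable items → 7.75% + 1.75% transit = 9.5% → €2.54
Sundress €59.73: clothing and footwear → 7.25% + 0% transit = 7.25% → €4.33
Wireless earbuds €143.84: electronic goods → 4.75% + 0% transit = 4.75% → €6.83
Wool sweater €103.93: clothing and footwear → 7.25% + 0% transit = 7.25% → €7.53
Stainless water bottle €39.11: other taxable items → 7.75% + 1.75% transit = 9.5% → €3.72
Running shoes €114.23: clothing and footwear → 7.25% + 0% transit = 7.25% → €8.28
Mechanical keyboard €88.55: electronic goods → 4.75% + 0% transit = 4.75% → €4.21
Total tax = €1.55 + €6.28 + €4.53 + €2.54 + €4.33 + €6.83 + €7.53 + €3.72 + €8.28 + €4.21 = €49.80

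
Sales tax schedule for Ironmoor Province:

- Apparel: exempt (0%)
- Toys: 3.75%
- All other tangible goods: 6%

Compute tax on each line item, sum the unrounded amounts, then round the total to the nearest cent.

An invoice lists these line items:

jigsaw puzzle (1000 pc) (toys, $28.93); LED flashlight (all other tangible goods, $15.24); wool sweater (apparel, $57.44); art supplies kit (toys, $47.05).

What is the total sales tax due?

Jigsaw puzzle (1000 pc) $28.93: toys → 3.75% → $1.084875
LED flashlight $15.24: all other tangible goods → 6% → $0.9144
Wool sweater $57.44: apparel → 0% → $0.00
Art supplies kit $47.05: toys → 3.75% → $1.764375
Unrounded tax sum = $3.76365 → $3.76

$3.76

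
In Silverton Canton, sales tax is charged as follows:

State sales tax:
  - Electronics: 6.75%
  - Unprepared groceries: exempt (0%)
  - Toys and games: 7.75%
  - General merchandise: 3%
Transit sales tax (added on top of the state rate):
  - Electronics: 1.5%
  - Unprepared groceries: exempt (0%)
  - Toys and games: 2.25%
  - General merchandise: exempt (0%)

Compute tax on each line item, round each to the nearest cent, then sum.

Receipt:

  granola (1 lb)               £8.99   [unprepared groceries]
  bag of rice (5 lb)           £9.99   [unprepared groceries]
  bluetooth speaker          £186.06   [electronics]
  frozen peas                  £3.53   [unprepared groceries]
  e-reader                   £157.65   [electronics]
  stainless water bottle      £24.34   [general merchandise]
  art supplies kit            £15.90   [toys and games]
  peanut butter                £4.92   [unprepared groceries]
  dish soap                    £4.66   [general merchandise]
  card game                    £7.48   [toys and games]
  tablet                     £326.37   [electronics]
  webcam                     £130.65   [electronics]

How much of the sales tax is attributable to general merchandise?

Stainless water bottle £24.34: general merchandise → 3% + 0% transit = 3% → £0.73
Dish soap £4.66: general merchandise → 3% + 0% transit = 3% → £0.14
Tax on general merchandise = £0.73 + £0.14 = £0.87

£0.87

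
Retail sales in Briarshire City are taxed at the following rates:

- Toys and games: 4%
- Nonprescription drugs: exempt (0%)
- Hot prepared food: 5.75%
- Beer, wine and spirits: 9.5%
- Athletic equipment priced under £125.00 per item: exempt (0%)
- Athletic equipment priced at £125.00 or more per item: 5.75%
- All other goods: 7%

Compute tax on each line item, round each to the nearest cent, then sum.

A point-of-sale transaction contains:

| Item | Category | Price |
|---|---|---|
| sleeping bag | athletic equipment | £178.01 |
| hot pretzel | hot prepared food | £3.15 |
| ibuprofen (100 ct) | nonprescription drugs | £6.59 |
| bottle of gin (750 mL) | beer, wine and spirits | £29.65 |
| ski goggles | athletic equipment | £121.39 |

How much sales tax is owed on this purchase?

£13.24

Sleeping bag £178.01: athletic equipment, £125.00 or more → 5.75% → £10.24
Hot pretzel £3.15: hot prepared food → 5.75% → £0.18
Ibuprofen (100 ct) £6.59: nonprescription drugs → 0% → £0.00
Bottle of gin (750 mL) £29.65: beer, wine and spirits → 9.5% → £2.82
Ski goggles £121.39: athletic equipment, under £125.00 → 0% → £0.00
Total tax = £10.24 + £0.18 + £2.82 = £13.24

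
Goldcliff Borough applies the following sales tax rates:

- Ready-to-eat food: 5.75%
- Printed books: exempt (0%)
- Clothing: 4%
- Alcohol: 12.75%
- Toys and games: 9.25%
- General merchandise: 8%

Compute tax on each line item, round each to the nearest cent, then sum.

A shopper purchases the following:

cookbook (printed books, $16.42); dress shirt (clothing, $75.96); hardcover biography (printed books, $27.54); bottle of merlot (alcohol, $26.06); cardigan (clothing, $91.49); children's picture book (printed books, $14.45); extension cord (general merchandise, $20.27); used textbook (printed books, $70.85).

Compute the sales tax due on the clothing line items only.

$6.70

Dress shirt $75.96: clothing → 4% → $3.04
Cardigan $91.49: clothing → 4% → $3.66
Tax on clothing = $3.04 + $3.66 = $6.70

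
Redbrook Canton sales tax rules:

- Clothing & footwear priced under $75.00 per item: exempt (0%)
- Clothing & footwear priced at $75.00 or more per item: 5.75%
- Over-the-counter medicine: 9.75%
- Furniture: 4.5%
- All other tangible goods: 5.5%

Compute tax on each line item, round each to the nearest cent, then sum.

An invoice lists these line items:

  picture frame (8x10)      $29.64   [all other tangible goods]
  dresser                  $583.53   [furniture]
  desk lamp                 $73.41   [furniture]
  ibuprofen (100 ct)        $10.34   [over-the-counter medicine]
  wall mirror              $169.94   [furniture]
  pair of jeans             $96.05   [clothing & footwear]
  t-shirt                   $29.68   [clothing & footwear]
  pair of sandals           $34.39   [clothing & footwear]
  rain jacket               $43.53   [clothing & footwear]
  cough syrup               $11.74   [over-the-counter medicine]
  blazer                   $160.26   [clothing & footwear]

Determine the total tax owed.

$55.72

Picture frame (8x10) $29.64: all other tangible goods → 5.5% → $1.63
Dresser $583.53: furniture → 4.5% → $26.26
Desk lamp $73.41: furniture → 4.5% → $3.30
Ibuprofen (100 ct) $10.34: over-the-counter medicine → 9.75% → $1.01
Wall mirror $169.94: furniture → 4.5% → $7.65
Pair of jeans $96.05: clothing & footwear, $75.00 or more → 5.75% → $5.52
T-shirt $29.68: clothing & footwear, under $75.00 → 0% → $0.00
Pair of sandals $34.39: clothing & footwear, under $75.00 → 0% → $0.00
Rain jacket $43.53: clothing & footwear, under $75.00 → 0% → $0.00
Cough syrup $11.74: over-the-counter medicine → 9.75% → $1.14
Blazer $160.26: clothing & footwear, $75.00 or more → 5.75% → $9.21
Total tax = $1.63 + $26.26 + $3.30 + $1.01 + $7.65 + $5.52 + $1.14 + $9.21 = $55.72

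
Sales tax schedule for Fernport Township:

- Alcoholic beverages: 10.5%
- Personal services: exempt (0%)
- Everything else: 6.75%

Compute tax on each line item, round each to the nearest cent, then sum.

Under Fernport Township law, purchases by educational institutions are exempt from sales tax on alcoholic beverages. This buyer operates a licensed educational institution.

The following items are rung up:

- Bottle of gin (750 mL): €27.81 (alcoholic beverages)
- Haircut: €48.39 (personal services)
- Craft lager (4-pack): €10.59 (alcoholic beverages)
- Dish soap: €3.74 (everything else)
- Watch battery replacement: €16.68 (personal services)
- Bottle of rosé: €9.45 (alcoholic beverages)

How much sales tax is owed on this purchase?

€0.25

Bottle of gin (750 mL) €27.81: alcoholic beverages, buyer-exempt → 0% → €0.00
Haircut €48.39: personal services → 0% → €0.00
Craft lager (4-pack) €10.59: alcoholic beverages, buyer-exempt → 0% → €0.00
Dish soap €3.74: everything else → 6.75% → €0.25
Watch battery replacement €16.68: personal services → 0% → €0.00
Bottle of rosé €9.45: alcoholic beverages, buyer-exempt → 0% → €0.00
Total tax = €0.25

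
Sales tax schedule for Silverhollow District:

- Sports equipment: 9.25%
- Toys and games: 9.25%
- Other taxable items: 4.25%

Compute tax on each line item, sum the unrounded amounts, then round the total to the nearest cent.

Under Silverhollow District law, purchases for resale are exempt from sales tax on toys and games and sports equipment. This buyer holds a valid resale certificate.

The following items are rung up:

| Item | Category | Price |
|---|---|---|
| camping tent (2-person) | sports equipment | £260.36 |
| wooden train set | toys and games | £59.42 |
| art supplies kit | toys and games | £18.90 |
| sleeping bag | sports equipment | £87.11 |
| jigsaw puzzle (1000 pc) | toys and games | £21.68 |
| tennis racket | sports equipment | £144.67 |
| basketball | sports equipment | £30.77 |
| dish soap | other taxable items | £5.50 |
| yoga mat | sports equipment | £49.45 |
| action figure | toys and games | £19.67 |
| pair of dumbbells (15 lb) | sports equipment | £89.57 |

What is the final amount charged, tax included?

£787.33

Camping tent (2-person) £260.36: sports equipment, buyer-exempt → 0% → £0.00
Wooden train set £59.42: toys and games, buyer-exempt → 0% → £0.00
Art supplies kit £18.90: toys and games, buyer-exempt → 0% → £0.00
Sleeping bag £87.11: sports equipment, buyer-exempt → 0% → £0.00
Jigsaw puzzle (1000 pc) £21.68: toys and games, buyer-exempt → 0% → £0.00
Tennis racket £144.67: sports equipment, buyer-exempt → 0% → £0.00
Basketball £30.77: sports equipment, buyer-exempt → 0% → £0.00
Dish soap £5.50: other taxable items → 4.25% → £0.23375
Yoga mat £49.45: sports equipment, buyer-exempt → 0% → £0.00
Action figure £19.67: toys and games, buyer-exempt → 0% → £0.00
Pair of dumbbells (15 lb) £89.57: sports equipment, buyer-exempt → 0% → £0.00
Subtotal = £787.10; unrounded tax = £0.23375 → £0.23; total due = £787.33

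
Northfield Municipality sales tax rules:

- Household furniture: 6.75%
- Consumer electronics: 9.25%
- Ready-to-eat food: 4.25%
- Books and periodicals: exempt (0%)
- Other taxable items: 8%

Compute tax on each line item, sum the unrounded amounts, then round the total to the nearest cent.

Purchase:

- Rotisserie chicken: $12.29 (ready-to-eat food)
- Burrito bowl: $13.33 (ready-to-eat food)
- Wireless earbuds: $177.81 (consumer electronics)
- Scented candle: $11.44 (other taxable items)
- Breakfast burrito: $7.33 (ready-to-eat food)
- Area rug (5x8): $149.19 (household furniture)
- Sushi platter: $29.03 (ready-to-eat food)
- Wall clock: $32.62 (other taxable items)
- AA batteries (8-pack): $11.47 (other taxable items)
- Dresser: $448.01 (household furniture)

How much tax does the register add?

Rotisserie chicken $12.29: ready-to-eat food → 4.25% → $0.522325
Burrito bowl $13.33: ready-to-eat food → 4.25% → $0.566525
Wireless earbuds $177.81: consumer electronics → 9.25% → $16.447425
Scented candle $11.44: other taxable items → 8% → $0.9152
Breakfast burrito $7.33: ready-to-eat food → 4.25% → $0.311525
Area rug (5x8) $149.19: household furniture → 6.75% → $10.070325
Sushi platter $29.03: ready-to-eat food → 4.25% → $1.233775
Wall clock $32.62: other taxable items → 8% → $2.6096
AA batteries (8-pack) $11.47: other taxable items → 8% → $0.9176
Dresser $448.01: household furniture → 6.75% → $30.240675
Unrounded tax sum = $63.834975 → $63.83

$63.83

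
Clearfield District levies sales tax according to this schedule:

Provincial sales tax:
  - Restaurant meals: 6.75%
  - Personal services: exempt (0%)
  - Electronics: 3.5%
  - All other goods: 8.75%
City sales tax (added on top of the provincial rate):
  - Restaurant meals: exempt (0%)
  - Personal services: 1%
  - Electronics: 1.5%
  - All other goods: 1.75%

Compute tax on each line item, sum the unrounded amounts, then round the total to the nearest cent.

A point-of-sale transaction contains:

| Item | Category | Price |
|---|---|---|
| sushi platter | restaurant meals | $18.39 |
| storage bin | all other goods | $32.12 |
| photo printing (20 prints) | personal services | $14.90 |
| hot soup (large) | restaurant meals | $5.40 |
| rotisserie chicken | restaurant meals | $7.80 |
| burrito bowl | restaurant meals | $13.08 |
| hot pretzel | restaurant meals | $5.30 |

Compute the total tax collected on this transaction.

$6.89

Sushi platter $18.39: restaurant meals → 6.75% + 0% city = 6.75% → $1.241325
Storage bin $32.12: all other goods → 8.75% + 1.75% city = 10.5% → $3.3726
Photo printing (20 prints) $14.90: personal services → 0% + 1% city = 1% → $0.149
Hot soup (large) $5.40: restaurant meals → 6.75% + 0% city = 6.75% → $0.3645
Rotisserie chicken $7.80: restaurant meals → 6.75% + 0% city = 6.75% → $0.5265
Burrito bowl $13.08: restaurant meals → 6.75% + 0% city = 6.75% → $0.8829
Hot pretzel $5.30: restaurant meals → 6.75% + 0% city = 6.75% → $0.35775
Unrounded tax sum = $6.894575 → $6.89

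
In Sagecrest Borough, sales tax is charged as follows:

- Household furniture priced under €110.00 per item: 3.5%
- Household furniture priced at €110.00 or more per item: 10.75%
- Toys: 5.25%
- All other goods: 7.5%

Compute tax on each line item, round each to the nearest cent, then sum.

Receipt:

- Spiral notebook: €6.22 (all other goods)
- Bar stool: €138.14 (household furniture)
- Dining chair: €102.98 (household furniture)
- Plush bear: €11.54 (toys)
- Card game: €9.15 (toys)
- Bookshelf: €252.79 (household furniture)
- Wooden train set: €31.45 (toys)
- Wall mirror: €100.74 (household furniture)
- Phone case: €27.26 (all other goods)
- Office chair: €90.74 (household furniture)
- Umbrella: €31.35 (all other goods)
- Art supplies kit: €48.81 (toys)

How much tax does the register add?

€62.49

Spiral notebook €6.22: all other goods → 7.5% → €0.47
Bar stool €138.14: household furniture, €110.00 or more → 10.75% → €14.85
Dining chair €102.98: household furniture, under €110.00 → 3.5% → €3.60
Plush bear €11.54: toys → 5.25% → €0.61
Card game €9.15: toys → 5.25% → €0.48
Bookshelf €252.79: household furniture, €110.00 or more → 10.75% → €27.17
Wooden train set €31.45: toys → 5.25% → €1.65
Wall mirror €100.74: household furniture, under €110.00 → 3.5% → €3.53
Phone case €27.26: all other goods → 7.5% → €2.04
Office chair €90.74: household furniture, under €110.00 → 3.5% → €3.18
Umbrella €31.35: all other goods → 7.5% → €2.35
Art supplies kit €48.81: toys → 5.25% → €2.56
Total tax = €0.47 + €14.85 + €3.60 + €0.61 + €0.48 + €27.17 + €1.65 + €3.53 + €2.04 + €3.18 + €2.35 + €2.56 = €62.49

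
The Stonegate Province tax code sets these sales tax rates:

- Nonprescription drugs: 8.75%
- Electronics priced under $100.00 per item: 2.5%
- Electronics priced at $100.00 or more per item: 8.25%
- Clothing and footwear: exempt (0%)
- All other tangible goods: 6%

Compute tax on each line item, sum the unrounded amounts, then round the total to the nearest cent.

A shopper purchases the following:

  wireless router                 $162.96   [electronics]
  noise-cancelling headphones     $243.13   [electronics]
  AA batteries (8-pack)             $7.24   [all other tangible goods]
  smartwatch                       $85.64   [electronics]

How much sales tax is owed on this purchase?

Wireless router $162.96: electronics, $100.00 or more → 8.25% → $13.4442
Noise-cancelling headphones $243.13: electronics, $100.00 or more → 8.25% → $20.058225
AA batteries (8-pack) $7.24: all other tangible goods → 6% → $0.4344
Smartwatch $85.64: electronics, under $100.00 → 2.5% → $2.141
Unrounded tax sum = $36.077825 → $36.08

$36.08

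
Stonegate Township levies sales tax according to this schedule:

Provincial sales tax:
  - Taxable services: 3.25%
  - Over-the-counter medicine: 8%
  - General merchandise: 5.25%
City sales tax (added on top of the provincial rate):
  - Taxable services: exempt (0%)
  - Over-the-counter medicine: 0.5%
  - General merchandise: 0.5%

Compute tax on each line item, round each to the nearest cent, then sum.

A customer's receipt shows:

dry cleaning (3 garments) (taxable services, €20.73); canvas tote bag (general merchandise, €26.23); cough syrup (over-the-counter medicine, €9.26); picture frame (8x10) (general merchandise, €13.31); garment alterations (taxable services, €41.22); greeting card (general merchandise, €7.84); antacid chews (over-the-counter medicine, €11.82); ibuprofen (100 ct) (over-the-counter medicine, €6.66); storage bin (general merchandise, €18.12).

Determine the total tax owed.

Dry cleaning (3 garments) €20.73: taxable services → 3.25% + 0% city = 3.25% → €0.67
Canvas tote bag €26.23: general merchandise → 5.25% + 0.5% city = 5.75% → €1.51
Cough syrup €9.26: over-the-counter medicine → 8% + 0.5% city = 8.5% → €0.79
Picture frame (8x10) €13.31: general merchandise → 5.25% + 0.5% city = 5.75% → €0.77
Garment alterations €41.22: taxable services → 3.25% + 0% city = 3.25% → €1.34
Greeting card €7.84: general merchandise → 5.25% + 0.5% city = 5.75% → €0.45
Antacid chews €11.82: over-the-counter medicine → 8% + 0.5% city = 8.5% → €1.00
Ibuprofen (100 ct) €6.66: over-the-counter medicine → 8% + 0.5% city = 8.5% → €0.57
Storage bin €18.12: general merchandise → 5.25% + 0.5% city = 5.75% → €1.04
Total tax = €0.67 + €1.51 + €0.79 + €0.77 + €1.34 + €0.45 + €1.00 + €0.57 + €1.04 = €8.14

€8.14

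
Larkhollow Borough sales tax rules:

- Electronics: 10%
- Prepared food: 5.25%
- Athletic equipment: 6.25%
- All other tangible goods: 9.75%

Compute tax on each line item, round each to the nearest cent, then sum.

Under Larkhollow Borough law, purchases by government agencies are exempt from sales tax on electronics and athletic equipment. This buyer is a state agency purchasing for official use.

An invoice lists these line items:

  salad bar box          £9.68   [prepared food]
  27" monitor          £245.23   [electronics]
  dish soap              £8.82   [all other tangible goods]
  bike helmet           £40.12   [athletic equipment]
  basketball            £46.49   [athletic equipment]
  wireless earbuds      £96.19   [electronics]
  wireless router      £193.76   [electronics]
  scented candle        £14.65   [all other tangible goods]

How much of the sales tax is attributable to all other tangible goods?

£2.29

Dish soap £8.82: all other tangible goods → 9.75% → £0.86
Scented candle £14.65: all other tangible goods → 9.75% → £1.43
Tax on all other tangible goods = £0.86 + £1.43 = £2.29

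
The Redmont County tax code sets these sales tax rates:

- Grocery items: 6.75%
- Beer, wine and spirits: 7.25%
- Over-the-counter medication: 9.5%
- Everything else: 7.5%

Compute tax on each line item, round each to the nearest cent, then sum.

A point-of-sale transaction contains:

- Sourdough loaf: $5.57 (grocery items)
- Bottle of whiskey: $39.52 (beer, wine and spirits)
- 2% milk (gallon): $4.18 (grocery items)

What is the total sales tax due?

Sourdough loaf $5.57: grocery items → 6.75% → $0.38
Bottle of whiskey $39.52: beer, wine and spirits → 7.25% → $2.87
2% milk (gallon) $4.18: grocery items → 6.75% → $0.28
Total tax = $0.38 + $2.87 + $0.28 = $3.53

$3.53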